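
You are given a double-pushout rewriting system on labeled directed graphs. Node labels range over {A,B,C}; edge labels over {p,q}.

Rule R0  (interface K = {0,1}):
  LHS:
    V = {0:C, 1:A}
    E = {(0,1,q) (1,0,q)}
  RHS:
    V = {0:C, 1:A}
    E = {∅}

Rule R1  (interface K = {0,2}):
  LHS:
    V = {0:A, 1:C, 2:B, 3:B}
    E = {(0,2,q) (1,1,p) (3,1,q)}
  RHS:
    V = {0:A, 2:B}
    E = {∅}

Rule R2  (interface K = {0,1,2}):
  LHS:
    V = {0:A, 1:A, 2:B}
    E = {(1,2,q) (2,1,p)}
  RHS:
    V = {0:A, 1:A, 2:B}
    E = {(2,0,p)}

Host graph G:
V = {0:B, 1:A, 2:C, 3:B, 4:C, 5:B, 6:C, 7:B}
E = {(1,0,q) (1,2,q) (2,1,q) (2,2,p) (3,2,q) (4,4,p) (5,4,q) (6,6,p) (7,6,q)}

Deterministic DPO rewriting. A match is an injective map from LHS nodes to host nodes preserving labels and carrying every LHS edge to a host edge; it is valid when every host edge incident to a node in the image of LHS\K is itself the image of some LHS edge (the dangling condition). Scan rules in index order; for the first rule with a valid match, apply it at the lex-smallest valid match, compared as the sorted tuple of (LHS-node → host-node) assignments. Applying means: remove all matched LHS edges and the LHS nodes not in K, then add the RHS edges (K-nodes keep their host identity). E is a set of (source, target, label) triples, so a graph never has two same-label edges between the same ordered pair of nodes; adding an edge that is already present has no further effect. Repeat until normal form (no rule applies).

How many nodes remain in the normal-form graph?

Answer: 6

Rewrite trace:
initial: |V|=8 |E|=9  E = 1-q->0 1-q->2 2-q->1 2-p->2 3-q->2 4-p->4 5-q->4 6-p->6 7-q->6
step 1: apply R0 at {0↦2, 1↦1}  → |V|=8 |E|=7  E = 1-q->0 2-p->2 3-q->2 4-p->4 5-q->4 6-p->6 7-q->6
step 2: apply R1 at {0↦1, 1↦2, 2↦0, 3↦3}  → |V|=6 |E|=4  E = 4-p->4 5-q->4 6-p->6 7-q->6
final graph: no rule applies after step 2
NF nodes: {0:B, 1:A, 4:C, 5:B, 6:C, 7:B}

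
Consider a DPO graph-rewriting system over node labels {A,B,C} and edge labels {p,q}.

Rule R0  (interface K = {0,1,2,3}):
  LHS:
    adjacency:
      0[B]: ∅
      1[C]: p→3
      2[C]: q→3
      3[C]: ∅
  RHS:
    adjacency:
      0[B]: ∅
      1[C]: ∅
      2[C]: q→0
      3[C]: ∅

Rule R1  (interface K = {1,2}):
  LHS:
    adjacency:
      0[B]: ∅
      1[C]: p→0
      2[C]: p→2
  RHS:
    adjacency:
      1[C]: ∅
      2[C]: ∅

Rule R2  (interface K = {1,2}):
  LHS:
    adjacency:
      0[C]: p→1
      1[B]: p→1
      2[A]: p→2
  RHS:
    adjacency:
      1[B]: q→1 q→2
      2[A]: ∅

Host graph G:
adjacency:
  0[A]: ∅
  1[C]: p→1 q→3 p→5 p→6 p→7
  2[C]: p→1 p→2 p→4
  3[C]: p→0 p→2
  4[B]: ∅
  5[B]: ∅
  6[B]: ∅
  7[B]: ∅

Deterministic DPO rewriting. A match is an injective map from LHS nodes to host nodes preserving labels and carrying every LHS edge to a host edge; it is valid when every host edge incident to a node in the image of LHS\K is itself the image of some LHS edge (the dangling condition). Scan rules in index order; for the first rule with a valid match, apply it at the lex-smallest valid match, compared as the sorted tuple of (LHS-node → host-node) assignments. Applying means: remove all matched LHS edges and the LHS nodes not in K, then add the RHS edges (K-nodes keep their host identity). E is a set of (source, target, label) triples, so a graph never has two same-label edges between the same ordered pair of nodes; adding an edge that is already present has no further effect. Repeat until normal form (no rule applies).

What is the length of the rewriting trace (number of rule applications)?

Answer: 2

Derivation:
[0] host  ⇒  8 nodes, 10 edges  {1-p->1 1-q->3 1-p->5 1-p->6 1-p->7 2-p->1 2-p->2 2-p->4 3-p->0 3-p->2}
[1] R1 @ {0↦4, 1↦2, 2↦1}  ⇒  7 nodes, 8 edges  {1-q->3 1-p->5 1-p->6 1-p->7 2-p->1 2-p->2 3-p->0 3-p->2}
[2] R1 @ {0↦5, 1↦1, 2↦2}  ⇒  6 nodes, 6 edges  {1-q->3 1-p->6 1-p->7 2-p->1 3-p->0 3-p->2}
final graph: no rule applies after step 2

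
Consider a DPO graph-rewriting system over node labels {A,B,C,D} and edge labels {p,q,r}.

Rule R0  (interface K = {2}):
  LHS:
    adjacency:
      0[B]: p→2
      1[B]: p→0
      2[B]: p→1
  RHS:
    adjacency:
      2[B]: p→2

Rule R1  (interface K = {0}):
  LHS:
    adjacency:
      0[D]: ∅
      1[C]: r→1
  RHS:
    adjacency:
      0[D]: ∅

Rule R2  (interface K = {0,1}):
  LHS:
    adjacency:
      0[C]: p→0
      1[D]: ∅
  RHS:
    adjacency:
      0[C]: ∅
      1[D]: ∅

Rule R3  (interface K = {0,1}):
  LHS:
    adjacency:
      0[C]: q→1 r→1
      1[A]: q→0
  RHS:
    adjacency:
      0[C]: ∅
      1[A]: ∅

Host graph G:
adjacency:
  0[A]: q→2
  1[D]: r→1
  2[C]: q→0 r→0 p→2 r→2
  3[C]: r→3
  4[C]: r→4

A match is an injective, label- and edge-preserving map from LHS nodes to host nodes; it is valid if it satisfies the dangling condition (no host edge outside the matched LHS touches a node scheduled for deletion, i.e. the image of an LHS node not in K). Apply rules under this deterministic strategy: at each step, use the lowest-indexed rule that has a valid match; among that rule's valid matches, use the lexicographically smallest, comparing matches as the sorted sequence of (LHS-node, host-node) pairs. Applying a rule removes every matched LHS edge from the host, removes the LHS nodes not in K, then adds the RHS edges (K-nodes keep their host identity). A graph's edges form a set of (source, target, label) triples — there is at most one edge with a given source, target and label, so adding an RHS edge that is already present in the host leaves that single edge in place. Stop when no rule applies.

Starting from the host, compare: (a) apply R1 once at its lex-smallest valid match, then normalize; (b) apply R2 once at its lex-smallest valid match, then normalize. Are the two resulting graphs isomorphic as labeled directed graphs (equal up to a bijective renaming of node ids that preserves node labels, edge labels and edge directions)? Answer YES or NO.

branch R1-first: apply at {0↦1, 1↦3} → |E|=7, then 4 more step(s) → NF |V|=2 |E|=1 V={0:A, 1:D} E=1-r->1
branch R2-first: apply at {0↦2, 1↦1} → |E|=7, then 4 more step(s) → NF |V|=2 |E|=1 V={0:A, 1:D} E=1-r->1
graphs isomorphic (equal up to label-preserving node renaming)

Answer: YES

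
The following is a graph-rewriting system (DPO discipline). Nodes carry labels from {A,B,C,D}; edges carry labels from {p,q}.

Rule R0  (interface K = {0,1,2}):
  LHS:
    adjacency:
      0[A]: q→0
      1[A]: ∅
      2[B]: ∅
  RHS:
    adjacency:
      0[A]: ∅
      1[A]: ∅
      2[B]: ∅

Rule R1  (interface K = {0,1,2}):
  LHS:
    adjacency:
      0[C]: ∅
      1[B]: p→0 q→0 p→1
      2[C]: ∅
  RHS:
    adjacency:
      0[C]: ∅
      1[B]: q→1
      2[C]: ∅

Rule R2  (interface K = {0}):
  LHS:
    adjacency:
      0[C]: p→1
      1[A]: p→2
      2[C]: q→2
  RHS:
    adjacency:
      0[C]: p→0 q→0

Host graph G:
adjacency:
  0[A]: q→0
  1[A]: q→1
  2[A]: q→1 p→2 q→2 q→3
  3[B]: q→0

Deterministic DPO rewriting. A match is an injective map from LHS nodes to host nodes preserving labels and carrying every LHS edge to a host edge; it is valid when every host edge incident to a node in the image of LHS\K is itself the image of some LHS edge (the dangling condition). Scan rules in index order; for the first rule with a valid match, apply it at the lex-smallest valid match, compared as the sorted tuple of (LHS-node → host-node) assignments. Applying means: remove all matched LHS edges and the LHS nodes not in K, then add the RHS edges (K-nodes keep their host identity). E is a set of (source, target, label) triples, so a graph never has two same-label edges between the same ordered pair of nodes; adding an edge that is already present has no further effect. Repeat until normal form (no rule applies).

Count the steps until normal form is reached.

[0] host  ⇒  4 nodes, 7 edges  {0-q->0 1-q->1 2-q->1 2-p->2 2-q->2 2-q->3 3-q->0}
[1] R0 @ {0↦0, 1↦1, 2↦3}  ⇒  4 nodes, 6 edges  {1-q->1 2-q->1 2-p->2 2-q->2 2-q->3 3-q->0}
[2] R0 @ {0↦1, 1↦0, 2↦3}  ⇒  4 nodes, 5 edges  {2-q->1 2-p->2 2-q->2 2-q->3 3-q->0}
[3] R0 @ {0↦2, 1↦0, 2↦3}  ⇒  4 nodes, 4 edges  {2-q->1 2-p->2 2-q->3 3-q->0}
normal form: no rule applies after step 3

Answer: 3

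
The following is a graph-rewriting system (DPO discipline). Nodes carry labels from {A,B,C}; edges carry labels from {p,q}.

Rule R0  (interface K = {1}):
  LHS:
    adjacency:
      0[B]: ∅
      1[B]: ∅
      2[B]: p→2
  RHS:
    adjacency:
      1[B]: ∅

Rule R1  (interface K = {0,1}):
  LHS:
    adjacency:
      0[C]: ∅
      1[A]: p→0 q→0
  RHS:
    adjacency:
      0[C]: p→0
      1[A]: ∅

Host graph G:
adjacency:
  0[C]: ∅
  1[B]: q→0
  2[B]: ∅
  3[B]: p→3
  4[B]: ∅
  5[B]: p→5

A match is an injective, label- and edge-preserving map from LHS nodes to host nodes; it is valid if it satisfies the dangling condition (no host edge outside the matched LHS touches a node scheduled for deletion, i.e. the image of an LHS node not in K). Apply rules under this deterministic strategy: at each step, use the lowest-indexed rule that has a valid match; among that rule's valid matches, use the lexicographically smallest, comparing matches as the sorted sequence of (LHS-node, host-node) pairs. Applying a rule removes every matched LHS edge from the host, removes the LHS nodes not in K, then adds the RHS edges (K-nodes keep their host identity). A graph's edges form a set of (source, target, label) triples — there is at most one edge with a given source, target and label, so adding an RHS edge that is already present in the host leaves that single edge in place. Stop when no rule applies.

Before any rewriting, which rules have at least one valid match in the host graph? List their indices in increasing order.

Answer: [R0]

Rewrite trace:
R0: 12 valid matches — {0↦2, 1↦1, 2↦3}, {0↦2, 1↦1, 2↦5}, {0↦2, 1↦3, 2↦5} (+9 more)
R1: no valid match — LHS pattern not found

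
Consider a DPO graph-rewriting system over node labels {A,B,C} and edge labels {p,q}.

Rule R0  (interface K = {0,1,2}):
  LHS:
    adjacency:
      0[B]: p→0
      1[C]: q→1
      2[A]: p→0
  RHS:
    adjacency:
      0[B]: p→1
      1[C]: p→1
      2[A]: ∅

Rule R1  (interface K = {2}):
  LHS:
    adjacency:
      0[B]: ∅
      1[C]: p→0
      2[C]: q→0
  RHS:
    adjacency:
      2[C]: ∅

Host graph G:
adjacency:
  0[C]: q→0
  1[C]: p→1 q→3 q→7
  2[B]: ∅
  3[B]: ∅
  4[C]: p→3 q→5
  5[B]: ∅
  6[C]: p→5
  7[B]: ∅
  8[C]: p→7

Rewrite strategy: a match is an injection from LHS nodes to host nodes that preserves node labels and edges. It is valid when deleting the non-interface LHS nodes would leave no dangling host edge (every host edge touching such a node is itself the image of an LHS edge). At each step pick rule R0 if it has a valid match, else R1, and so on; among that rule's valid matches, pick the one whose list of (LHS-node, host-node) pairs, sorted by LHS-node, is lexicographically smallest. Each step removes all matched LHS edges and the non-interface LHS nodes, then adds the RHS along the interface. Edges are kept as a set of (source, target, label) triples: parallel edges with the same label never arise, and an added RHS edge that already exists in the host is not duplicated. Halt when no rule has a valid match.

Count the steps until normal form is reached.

start.  V:9 E:8  edges: 0-q->0 1-p->1 1-q->3 1-q->7 4-p->3 4-q->5 6-p->5 8-p->7
1. fire R1 via {0↦5, 1↦6, 2↦4}  →  V:7 E:6  edges: 0-q->0 1-p->1 1-q->3 1-q->7 4-p->3 8-p->7
2. fire R1 via {0↦3, 1↦4, 2↦1}  →  V:5 E:4  edges: 0-q->0 1-p->1 1-q->7 8-p->7
3. fire R1 via {0↦7, 1↦8, 2↦1}  →  V:3 E:2  edges: 0-q->0 1-p->1
halt: no rule applies after step 3

Answer: 3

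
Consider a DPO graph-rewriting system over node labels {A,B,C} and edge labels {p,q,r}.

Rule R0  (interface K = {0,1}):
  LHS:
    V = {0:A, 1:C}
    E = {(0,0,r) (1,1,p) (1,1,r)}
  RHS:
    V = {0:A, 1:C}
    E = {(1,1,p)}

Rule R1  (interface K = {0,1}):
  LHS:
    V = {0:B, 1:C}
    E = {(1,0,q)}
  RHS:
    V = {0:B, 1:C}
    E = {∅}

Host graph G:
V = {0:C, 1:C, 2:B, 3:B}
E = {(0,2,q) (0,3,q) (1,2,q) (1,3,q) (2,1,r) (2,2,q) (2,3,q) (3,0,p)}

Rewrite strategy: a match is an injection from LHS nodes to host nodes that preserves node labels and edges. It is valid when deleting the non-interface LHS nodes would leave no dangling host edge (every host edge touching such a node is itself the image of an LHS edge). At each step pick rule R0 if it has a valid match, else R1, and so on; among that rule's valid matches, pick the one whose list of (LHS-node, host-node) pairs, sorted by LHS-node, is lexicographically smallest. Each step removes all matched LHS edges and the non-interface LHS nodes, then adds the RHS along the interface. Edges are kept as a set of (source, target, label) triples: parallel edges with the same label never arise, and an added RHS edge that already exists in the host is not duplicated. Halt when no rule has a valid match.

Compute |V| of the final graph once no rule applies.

start.  V:4 E:8  edges: 0-q->2 0-q->3 1-q->2 1-q->3 2-r->1 2-q->2 2-q->3 3-p->0
1. fire R1 via {0↦2, 1↦0}  →  V:4 E:7  edges: 0-q->3 1-q->2 1-q->3 2-r->1 2-q->2 2-q->3 3-p->0
2. fire R1 via {0↦2, 1↦1}  →  V:4 E:6  edges: 0-q->3 1-q->3 2-r->1 2-q->2 2-q->3 3-p->0
3. fire R1 via {0↦3, 1↦0}  →  V:4 E:5  edges: 1-q->3 2-r->1 2-q->2 2-q->3 3-p->0
4. fire R1 via {0↦3, 1↦1}  →  V:4 E:4  edges: 2-r->1 2-q->2 2-q->3 3-p->0
halt: no rule applies after step 4
NF nodes: {0:C, 1:C, 2:B, 3:B}

Answer: 4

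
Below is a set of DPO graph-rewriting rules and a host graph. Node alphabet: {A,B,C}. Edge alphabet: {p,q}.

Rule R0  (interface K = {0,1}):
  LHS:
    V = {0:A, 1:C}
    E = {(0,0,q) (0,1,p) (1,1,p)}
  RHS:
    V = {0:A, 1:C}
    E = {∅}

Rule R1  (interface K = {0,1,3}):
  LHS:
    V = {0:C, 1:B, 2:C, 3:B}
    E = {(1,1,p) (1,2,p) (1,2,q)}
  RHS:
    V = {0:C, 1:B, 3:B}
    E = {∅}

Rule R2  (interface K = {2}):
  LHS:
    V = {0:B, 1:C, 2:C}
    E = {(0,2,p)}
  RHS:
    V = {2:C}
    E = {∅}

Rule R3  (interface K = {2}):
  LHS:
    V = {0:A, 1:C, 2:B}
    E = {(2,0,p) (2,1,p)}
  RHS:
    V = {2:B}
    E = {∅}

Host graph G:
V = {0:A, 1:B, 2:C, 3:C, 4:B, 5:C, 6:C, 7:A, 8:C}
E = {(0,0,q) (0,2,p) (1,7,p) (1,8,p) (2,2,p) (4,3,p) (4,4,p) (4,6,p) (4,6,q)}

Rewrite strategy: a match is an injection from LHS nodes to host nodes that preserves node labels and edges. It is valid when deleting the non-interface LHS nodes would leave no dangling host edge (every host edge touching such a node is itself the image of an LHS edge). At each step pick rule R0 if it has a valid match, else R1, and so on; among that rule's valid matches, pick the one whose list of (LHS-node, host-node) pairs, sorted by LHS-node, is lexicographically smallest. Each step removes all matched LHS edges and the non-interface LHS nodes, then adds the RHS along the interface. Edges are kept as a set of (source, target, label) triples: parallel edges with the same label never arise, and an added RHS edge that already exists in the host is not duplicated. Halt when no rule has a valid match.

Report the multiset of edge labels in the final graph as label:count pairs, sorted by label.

Answer: (no edges)

Rewrite trace:
initial: |V|=9 |E|=9  E = 0-q->0 0-p->2 1-p->7 1-p->8 2-p->2 4-p->3 4-p->4 4-p->6 4-q->6
step 1: apply R0 at {0↦0, 1↦2}  → |V|=9 |E|=6  E = 1-p->7 1-p->8 4-p->3 4-p->4 4-p->6 4-q->6
step 2: apply R1 at {0↦2, 1↦4, 2↦6, 3↦1}  → |V|=8 |E|=3  E = 1-p->7 1-p->8 4-p->3
step 3: apply R2 at {0↦4, 1↦2, 2↦3}  → |V|=6 |E|=2  E = 1-p->7 1-p->8
step 4: apply R3 at {0↦7, 1↦8, 2↦1}  → |V|=4 |E|=0  E = ∅
halt: no rule applies after step 4
NF edges: []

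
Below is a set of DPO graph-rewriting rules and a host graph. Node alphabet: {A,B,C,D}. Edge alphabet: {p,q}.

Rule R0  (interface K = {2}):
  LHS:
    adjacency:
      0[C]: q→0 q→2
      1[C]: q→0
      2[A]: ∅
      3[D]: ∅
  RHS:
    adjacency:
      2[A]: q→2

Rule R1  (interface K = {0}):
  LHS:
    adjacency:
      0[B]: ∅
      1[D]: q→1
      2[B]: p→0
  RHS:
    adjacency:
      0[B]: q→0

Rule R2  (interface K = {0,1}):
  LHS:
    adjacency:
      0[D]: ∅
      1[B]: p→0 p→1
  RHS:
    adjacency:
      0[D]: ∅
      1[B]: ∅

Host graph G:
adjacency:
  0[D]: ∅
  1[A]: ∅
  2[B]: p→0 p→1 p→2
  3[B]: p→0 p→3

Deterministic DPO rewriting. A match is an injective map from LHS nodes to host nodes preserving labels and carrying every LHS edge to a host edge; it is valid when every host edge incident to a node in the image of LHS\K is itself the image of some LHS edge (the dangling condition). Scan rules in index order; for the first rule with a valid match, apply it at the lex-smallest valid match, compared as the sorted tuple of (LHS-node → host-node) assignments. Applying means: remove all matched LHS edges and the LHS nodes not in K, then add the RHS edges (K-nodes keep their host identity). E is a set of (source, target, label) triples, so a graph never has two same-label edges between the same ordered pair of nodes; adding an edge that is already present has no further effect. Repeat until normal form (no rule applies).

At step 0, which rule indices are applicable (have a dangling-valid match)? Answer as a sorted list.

Answer: [R2]

Rewrite trace:
R0: no valid match — LHS pattern not found
R1: no valid match — LHS pattern not found
R2: 2 valid matches — {0↦0, 1↦2}, {0↦0, 1↦3}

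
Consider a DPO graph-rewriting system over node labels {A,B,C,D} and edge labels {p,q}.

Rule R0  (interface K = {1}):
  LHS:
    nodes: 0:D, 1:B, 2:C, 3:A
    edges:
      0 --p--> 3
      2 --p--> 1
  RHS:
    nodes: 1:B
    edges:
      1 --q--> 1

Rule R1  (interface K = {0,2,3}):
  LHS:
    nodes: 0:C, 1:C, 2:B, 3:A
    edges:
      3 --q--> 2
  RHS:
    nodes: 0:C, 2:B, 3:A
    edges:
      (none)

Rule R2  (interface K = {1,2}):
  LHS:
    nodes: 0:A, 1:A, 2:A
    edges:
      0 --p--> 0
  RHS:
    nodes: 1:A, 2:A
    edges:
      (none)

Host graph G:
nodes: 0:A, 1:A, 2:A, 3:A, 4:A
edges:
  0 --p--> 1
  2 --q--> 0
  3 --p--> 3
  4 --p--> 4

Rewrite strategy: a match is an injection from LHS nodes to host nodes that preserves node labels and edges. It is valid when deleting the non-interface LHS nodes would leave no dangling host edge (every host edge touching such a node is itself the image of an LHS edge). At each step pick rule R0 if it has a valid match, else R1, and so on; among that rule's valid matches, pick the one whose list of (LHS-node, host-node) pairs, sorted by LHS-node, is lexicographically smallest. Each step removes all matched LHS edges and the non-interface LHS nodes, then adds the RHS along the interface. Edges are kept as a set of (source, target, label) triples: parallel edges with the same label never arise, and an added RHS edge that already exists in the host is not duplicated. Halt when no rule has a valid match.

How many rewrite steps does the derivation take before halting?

Answer: 2

Derivation:
initial: |V|=5 |E|=4  E = 0-p->1 2-q->0 3-p->3 4-p->4
step 1: apply R2 at {0↦3, 1↦0, 2↦1}  → |V|=4 |E|=3  E = 0-p->1 2-q->0 4-p->4
step 2: apply R2 at {0↦4, 1↦0, 2↦1}  → |V|=3 |E|=2  E = 0-p->1 2-q->0
normal form: no rule applies after step 2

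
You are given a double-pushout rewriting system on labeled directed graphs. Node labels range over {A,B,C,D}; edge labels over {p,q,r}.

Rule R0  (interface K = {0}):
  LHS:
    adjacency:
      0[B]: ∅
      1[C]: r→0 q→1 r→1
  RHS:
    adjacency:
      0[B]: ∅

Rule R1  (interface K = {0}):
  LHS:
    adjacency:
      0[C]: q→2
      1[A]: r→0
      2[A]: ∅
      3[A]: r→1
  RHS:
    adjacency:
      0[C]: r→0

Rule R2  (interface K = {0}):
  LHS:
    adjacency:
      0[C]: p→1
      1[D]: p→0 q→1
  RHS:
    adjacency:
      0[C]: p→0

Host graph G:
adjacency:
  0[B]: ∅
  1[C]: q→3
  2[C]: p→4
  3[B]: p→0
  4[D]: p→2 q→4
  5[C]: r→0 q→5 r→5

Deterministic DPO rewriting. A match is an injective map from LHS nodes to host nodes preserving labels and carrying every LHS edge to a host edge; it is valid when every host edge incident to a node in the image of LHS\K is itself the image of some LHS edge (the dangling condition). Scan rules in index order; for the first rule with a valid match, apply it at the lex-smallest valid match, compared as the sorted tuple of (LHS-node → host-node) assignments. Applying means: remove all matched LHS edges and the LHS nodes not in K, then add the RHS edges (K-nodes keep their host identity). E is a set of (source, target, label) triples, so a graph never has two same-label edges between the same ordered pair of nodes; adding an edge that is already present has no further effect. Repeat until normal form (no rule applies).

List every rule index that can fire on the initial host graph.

R0: 1 valid match — {0↦0, 1↦5}
R1: no valid match — LHS pattern not found
R2: 1 valid match — {0↦2, 1↦4}

Answer: [R0,R2]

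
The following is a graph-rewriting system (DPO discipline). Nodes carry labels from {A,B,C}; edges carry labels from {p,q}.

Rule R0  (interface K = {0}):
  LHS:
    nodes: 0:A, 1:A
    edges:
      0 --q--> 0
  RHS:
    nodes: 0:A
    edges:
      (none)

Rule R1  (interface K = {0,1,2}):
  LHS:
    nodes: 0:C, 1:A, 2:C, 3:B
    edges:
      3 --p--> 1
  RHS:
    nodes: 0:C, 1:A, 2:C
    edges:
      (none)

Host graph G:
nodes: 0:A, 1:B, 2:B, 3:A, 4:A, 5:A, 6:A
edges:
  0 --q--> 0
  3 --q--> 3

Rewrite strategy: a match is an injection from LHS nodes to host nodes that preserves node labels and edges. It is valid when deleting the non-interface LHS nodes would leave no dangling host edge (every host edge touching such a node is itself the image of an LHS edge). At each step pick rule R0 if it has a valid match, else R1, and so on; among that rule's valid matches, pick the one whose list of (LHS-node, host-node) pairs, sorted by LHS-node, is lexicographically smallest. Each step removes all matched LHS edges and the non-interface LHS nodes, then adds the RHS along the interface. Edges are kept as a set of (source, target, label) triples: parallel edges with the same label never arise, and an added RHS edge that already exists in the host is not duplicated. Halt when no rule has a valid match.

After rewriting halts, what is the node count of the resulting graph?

start.  V:7 E:2  edges: 0-q->0 3-q->3
1. fire R0 via {0↦0, 1↦4}  →  V:6 E:1  edges: 3-q->3
2. fire R0 via {0↦3, 1↦0}  →  V:5 E:0  edges: ∅
halt: no rule applies after step 2
NF nodes: {1:B, 2:B, 3:A, 5:A, 6:A}

Answer: 5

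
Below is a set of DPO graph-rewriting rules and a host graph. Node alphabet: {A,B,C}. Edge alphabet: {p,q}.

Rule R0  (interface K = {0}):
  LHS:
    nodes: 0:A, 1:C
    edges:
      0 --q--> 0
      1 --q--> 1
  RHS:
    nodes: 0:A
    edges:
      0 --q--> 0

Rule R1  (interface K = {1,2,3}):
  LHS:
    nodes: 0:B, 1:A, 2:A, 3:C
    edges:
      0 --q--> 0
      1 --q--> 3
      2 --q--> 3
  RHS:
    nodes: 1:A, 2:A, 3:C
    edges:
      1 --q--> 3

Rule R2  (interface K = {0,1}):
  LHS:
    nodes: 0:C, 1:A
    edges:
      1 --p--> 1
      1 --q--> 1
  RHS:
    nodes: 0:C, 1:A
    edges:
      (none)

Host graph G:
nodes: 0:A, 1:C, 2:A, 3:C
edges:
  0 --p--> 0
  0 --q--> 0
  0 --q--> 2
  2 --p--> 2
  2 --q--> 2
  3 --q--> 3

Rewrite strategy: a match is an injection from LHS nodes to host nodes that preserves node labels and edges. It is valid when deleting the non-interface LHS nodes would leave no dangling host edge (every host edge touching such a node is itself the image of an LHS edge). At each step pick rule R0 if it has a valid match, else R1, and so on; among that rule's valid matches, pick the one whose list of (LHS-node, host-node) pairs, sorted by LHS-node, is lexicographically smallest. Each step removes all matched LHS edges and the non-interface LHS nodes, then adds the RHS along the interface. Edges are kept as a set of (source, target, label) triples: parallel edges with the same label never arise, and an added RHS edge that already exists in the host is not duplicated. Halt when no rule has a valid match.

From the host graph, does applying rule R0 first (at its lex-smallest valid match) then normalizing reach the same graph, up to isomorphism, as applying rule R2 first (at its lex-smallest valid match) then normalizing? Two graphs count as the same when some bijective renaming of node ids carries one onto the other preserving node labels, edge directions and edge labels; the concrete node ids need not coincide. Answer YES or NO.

branch R0-first: apply at {0↦0, 1↦3} → |E|=5, then 2 more step(s) → NF |V|=3 |E|=1 V={0:A, 1:C, 2:A} E=0-q->2
branch R2-first: apply at {0↦1, 1↦0} → |E|=4, then 2 more step(s) → NF |V|=3 |E|=1 V={0:A, 1:C, 2:A} E=0-q->2
graphs isomorphic (equal up to label-preserving node renaming)

Answer: YES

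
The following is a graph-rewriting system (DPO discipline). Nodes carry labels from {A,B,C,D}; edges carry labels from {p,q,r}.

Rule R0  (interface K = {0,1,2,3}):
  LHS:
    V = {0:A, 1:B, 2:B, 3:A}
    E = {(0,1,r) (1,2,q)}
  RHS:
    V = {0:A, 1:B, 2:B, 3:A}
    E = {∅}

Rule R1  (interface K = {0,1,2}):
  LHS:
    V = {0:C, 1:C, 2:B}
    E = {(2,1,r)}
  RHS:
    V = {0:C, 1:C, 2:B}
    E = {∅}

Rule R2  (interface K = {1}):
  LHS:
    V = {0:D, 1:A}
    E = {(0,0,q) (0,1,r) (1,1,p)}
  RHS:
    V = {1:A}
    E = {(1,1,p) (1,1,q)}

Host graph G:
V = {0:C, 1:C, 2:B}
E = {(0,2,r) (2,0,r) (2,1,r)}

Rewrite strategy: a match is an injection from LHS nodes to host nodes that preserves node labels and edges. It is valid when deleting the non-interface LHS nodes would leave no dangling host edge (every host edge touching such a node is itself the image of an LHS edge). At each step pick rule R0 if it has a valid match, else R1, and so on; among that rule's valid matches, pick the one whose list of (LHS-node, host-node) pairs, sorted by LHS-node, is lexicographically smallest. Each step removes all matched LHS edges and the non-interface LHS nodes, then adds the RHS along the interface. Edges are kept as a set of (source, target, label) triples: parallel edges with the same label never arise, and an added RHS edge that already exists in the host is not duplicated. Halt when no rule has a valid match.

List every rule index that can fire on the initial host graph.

Answer: [R1]

Steps:
R0: no valid match — LHS pattern not found
R1: 2 valid matches — {0↦0, 1↦1, 2↦2}, {0↦1, 1↦0, 2↦2}
R2: no valid match — LHS pattern not found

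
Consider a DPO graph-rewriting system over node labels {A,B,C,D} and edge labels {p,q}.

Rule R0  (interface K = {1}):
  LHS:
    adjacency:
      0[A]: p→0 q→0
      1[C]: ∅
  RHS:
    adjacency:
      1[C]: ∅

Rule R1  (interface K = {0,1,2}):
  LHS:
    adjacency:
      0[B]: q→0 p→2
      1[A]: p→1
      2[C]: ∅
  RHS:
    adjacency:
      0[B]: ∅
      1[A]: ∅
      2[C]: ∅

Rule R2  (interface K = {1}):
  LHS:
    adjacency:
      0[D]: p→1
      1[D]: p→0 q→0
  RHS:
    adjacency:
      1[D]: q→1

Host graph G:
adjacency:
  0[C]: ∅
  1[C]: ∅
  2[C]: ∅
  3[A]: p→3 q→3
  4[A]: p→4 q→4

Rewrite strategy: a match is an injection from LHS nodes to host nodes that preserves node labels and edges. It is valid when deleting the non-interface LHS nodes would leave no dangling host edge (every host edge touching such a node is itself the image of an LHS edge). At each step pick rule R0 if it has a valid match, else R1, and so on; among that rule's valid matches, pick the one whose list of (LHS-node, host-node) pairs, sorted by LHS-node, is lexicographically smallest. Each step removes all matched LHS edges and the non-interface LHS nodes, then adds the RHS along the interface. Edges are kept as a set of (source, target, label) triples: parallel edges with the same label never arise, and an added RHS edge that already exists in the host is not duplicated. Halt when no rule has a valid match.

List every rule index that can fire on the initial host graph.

Answer: [R0]

Steps:
R0: 6 valid matches — {0↦3, 1↦0}, {0↦3, 1↦1}, {0↦3, 1↦2} (+3 more)
R1: no valid match — LHS pattern not found
R2: no valid match — LHS pattern not found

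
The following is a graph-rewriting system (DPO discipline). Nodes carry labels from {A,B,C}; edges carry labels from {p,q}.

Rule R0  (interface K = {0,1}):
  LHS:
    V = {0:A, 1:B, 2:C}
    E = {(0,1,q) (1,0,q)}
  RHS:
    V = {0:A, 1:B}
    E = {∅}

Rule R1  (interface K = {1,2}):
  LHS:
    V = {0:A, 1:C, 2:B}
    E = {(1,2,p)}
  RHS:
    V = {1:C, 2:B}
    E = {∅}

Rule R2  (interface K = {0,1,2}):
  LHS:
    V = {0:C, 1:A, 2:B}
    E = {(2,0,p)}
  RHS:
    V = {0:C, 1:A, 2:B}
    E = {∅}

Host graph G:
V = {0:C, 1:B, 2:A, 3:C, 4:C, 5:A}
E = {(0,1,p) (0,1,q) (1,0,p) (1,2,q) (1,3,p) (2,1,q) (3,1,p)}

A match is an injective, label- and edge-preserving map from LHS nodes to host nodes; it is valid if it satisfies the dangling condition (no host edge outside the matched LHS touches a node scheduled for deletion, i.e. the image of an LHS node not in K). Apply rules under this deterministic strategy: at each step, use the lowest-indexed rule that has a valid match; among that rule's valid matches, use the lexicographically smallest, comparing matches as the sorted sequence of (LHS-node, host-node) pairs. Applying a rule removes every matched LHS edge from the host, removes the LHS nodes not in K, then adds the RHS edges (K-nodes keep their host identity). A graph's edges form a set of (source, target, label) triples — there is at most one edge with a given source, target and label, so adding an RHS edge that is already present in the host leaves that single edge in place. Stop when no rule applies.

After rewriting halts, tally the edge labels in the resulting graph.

start.  V:6 E:7  edges: 0-p->1 0-q->1 1-p->0 1-q->2 1-p->3 2-q->1 3-p->1
1. fire R0 via {0↦2, 1↦1, 2↦4}  →  V:5 E:5  edges: 0-p->1 0-q->1 1-p->0 1-p->3 3-p->1
2. fire R1 via {0↦2, 1↦0, 2↦1}  →  V:4 E:4  edges: 0-q->1 1-p->0 1-p->3 3-p->1
3. fire R1 via {0↦5, 1↦3, 2↦1}  →  V:3 E:3  edges: 0-q->1 1-p->0 1-p->3
halt: no rule applies after step 3
NF edges: [(0, 1, 'q'), (1, 0, 'p'), (1, 3, 'p')]

Answer: p:2 q:1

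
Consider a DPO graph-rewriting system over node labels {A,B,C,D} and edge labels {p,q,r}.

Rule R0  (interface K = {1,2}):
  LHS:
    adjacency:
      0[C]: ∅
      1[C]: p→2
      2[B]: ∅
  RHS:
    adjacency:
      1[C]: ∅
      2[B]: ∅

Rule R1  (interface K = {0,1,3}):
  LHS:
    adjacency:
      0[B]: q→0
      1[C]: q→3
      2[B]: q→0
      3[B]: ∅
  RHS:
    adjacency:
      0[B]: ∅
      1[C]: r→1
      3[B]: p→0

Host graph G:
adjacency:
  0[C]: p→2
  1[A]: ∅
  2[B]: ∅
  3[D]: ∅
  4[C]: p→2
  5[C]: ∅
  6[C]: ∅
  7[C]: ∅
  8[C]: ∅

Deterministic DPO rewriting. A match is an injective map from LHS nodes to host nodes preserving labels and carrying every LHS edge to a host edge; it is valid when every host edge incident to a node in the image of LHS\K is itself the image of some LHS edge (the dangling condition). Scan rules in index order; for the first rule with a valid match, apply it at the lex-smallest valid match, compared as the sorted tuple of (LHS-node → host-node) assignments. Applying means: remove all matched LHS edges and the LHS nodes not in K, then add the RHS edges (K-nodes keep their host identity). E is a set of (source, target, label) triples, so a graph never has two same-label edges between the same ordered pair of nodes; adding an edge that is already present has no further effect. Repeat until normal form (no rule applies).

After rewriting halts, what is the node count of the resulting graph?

start.  V:9 E:2  edges: 0-p->2 4-p->2
1. fire R0 via {0↦5, 1↦0, 2↦2}  →  V:8 E:1  edges: 4-p->2
2. fire R0 via {0↦0, 1↦4, 2↦2}  →  V:7 E:0  edges: ∅
normal form: no rule applies after step 2
NF nodes: {1:A, 2:B, 3:D, 4:C, 6:C, 7:C, 8:C}

Answer: 7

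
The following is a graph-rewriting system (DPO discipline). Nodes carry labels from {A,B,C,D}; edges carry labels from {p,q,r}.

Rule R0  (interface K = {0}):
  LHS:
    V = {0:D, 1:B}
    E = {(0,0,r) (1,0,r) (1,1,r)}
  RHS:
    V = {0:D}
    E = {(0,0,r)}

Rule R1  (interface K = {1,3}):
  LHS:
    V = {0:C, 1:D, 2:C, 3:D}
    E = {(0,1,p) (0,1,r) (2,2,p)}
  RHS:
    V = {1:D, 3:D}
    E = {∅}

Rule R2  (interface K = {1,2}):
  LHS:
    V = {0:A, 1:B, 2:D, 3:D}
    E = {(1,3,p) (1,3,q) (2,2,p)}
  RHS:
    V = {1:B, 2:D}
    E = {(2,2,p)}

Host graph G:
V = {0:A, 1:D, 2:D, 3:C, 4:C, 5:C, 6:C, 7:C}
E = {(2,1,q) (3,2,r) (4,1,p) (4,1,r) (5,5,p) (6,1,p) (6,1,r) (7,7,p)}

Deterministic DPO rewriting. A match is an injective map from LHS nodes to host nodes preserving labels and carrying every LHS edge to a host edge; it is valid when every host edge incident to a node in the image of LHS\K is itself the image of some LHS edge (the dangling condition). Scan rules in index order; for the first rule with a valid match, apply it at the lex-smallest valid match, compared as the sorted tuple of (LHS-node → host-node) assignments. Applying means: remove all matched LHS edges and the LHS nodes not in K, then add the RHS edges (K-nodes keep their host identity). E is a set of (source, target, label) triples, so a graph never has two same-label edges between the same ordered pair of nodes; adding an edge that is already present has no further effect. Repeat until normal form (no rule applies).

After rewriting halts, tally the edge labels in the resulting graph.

initial: |V|=8 |E|=8  E = 2-q->1 3-r->2 4-p->1 4-r->1 5-p->5 6-p->1 6-r->1 7-p->7
step 1: apply R1 at {0↦4, 1↦1, 2↦5, 3↦2}  → |V|=6 |E|=5  E = 2-q->1 3-r->2 6-p->1 6-r->1 7-p->7
step 2: apply R1 at {0↦6, 1↦1, 2↦7, 3↦2}  → |V|=4 |E|=2  E = 2-q->1 3-r->2
final graph: no rule applies after step 2
NF edges: [(2, 1, 'q'), (3, 2, 'r')]

Answer: q:1 r:1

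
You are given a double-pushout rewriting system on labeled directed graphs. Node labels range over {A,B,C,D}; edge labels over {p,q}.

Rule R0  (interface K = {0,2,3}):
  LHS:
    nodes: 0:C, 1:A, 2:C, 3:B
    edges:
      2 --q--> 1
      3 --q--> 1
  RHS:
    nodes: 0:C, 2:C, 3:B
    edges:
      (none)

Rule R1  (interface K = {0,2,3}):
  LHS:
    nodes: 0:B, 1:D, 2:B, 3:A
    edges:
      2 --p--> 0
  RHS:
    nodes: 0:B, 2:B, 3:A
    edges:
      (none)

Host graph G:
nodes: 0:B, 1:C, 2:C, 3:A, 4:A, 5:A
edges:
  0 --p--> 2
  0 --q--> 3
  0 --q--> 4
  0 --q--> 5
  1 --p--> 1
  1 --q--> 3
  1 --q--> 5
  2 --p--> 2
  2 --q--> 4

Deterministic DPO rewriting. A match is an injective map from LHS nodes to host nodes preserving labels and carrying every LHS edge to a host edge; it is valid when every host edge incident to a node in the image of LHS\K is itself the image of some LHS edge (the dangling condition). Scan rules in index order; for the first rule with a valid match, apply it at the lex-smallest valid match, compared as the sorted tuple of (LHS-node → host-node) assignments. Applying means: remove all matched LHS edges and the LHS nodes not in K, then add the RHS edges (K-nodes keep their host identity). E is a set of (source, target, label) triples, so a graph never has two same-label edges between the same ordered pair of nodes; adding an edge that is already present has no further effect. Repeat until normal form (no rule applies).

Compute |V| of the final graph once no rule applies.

start.  V:6 E:9  edges: 0-p->2 0-q->3 0-q->4 0-q->5 1-p->1 1-q->3 1-q->5 2-p->2 2-q->4
1. fire R0 via {0↦1, 1↦4, 2↦2, 3↦0}  →  V:5 E:7  edges: 0-p->2 0-q->3 0-q->5 1-p->1 1-q->3 1-q->5 2-p->2
2. fire R0 via {0↦2, 1↦3, 2↦1, 3↦0}  →  V:4 E:5  edges: 0-p->2 0-q->5 1-p->1 1-q->5 2-p->2
3. fire R0 via {0↦2, 1↦5, 2↦1, 3↦0}  →  V:3 E:3  edges: 0-p->2 1-p->1 2-p->2
final graph: no rule applies after step 3
NF nodes: {0:B, 1:C, 2:C}

Answer: 3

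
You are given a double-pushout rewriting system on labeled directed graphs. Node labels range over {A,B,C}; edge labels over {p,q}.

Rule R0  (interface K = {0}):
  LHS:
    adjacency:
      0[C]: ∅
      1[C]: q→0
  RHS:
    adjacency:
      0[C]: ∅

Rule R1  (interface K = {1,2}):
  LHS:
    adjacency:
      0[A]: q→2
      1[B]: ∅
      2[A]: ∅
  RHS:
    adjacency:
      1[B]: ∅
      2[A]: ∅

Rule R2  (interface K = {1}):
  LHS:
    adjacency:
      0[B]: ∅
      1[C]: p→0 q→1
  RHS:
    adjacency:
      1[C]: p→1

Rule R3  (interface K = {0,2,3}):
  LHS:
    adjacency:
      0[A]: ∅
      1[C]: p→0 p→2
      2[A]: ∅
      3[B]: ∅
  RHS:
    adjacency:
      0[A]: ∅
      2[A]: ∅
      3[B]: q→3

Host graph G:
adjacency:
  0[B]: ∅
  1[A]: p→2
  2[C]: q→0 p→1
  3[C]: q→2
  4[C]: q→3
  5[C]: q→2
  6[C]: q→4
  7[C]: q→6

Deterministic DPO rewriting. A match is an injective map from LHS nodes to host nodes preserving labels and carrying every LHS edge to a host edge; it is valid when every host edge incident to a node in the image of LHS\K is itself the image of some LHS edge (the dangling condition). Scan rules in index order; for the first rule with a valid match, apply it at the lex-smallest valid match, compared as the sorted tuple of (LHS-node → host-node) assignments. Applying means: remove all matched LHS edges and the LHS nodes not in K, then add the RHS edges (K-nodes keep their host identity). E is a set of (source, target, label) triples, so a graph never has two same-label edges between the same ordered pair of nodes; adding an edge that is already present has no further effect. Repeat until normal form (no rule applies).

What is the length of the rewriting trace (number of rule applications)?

Answer: 5

Steps:
start.  V:8 E:8  edges: 1-p->2 2-q->0 2-p->1 3-q->2 4-q->3 5-q->2 6-q->4 7-q->6
1. fire R0 via {0↦2, 1↦5}  →  V:7 E:7  edges: 1-p->2 2-q->0 2-p->1 3-q->2 4-q->3 6-q->4 7-q->6
2. fire R0 via {0↦6, 1↦7}  →  V:6 E:6  edges: 1-p->2 2-q->0 2-p->1 3-q->2 4-q->3 6-q->4
3. fire R0 via {0↦4, 1↦6}  →  V:5 E:5  edges: 1-p->2 2-q->0 2-p->1 3-q->2 4-q->3
4. fire R0 via {0↦3, 1↦4}  →  V:4 E:4  edges: 1-p->2 2-q->0 2-p->1 3-q->2
5. fire R0 via {0↦2, 1↦3}  →  V:3 E:3  edges: 1-p->2 2-q->0 2-p->1
final graph: no rule applies after step 5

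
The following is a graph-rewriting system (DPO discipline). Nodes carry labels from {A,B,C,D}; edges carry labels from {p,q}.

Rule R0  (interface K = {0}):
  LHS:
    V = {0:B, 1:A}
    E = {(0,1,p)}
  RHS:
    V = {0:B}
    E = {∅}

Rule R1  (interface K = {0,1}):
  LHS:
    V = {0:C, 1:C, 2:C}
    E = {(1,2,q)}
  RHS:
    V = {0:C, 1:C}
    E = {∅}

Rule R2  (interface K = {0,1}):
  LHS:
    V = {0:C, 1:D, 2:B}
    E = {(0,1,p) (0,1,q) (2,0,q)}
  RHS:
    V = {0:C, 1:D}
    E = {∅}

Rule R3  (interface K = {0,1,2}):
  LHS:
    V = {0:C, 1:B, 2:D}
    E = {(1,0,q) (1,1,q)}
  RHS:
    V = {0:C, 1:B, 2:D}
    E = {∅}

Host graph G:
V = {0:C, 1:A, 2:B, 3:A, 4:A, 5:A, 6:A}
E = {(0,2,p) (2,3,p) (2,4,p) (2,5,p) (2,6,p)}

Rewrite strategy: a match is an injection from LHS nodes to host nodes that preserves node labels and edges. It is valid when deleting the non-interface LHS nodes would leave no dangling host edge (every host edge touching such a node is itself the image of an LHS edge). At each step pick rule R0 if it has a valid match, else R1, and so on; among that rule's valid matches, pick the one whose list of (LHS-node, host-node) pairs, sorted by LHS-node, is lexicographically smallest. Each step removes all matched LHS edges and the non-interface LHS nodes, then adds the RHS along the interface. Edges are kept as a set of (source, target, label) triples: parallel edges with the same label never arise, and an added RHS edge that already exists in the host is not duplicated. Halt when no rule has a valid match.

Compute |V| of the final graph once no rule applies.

Answer: 3

Derivation:
[0] host  ⇒  7 nodes, 5 edges  {0-p->2 2-p->3 2-p->4 2-p->5 2-p->6}
[1] R0 @ {0↦2, 1↦3}  ⇒  6 nodes, 4 edges  {0-p->2 2-p->4 2-p->5 2-p->6}
[2] R0 @ {0↦2, 1↦4}  ⇒  5 nodes, 3 edges  {0-p->2 2-p->5 2-p->6}
[3] R0 @ {0↦2, 1↦5}  ⇒  4 nodes, 2 edges  {0-p->2 2-p->6}
[4] R0 @ {0↦2, 1↦6}  ⇒  3 nodes, 1 edges  {0-p->2}
normal form: no rule applies after step 4
NF nodes: {0:C, 1:A, 2:B}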